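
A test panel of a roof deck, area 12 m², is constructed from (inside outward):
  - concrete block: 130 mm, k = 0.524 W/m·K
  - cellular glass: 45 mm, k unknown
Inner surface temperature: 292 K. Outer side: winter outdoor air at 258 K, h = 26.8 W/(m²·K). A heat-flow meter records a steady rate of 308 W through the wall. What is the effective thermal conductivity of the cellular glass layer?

k ≈ 0.0433 W/(m·K)

Series thermal resistances:
R_concrete block = L/(kA) = 0.13/(0.524×12) = 0.02067 K/W
R_outer film = 1/(h_o·A) = 1/(26.8×12) = 0.003109 K/W
Sum of known resistances R_other = 0.02378 K/W
Total R = ΔT/Q = 34/308 = 0.1104 K/W
R_cellular glass = R_total − R_other = 0.08661 K/W
k = L/(R·A) = 0.045/(0.08661×12)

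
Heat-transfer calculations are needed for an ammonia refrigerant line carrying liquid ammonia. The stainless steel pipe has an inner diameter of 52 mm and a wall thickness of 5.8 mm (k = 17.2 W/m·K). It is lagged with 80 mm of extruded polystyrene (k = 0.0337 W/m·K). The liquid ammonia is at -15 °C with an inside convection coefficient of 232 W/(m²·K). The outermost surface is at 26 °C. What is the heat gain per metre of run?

Cylindrical conduction, so R = ln(r₂/r₁)/(2πkL) per layer, in series:
R_inner film = 1/(h_i·2πr₁L) = 1/(232×2π×0.026×1) = 0.02639 K/W
R_stainless steel pipe wall = ln(31.8/26)/(2π×17.2×1) = 0.001863 K/W
R_extruded polystyrene = ln(111.8/31.8)/(2π×0.0337×1) = 5.938 K/W
R_total = 5.966 K/W
Q = ΔT/R_total = 41/5.966

q′ ≈ 6.87 W/m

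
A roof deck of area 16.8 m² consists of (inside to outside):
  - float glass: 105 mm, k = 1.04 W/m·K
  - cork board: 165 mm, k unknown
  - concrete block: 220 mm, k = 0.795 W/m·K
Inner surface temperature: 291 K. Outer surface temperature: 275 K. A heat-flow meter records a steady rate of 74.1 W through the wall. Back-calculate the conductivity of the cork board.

Thermal resistances in series:
R_float glass = L/(kA) = 0.105/(1.04×16.8) = 0.00601 K/W
R_concrete block = L/(kA) = 0.22/(0.795×16.8) = 0.01647 K/W
Sum of known resistances R_other = 0.02248 K/W
Total R = ΔT/Q = 16/74.1 = 0.2159 K/W
R_cork board = R_total − R_other = 0.1934 K/W
k = L/(R·A) = 0.165/(0.1934×16.8)

k ≈ 0.0508 W/(m·K)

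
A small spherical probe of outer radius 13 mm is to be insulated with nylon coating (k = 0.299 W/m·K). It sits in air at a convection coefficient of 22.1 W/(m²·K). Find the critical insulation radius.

r_cr ≈ 27.1 mm

For a sphere r_cr = 2k/h = 2×0.299/22.1
r_cr = 27.1 mm; since the bare radius (13 mm) is below r_cr, adding a thin layer of insulation will *increase* heat loss.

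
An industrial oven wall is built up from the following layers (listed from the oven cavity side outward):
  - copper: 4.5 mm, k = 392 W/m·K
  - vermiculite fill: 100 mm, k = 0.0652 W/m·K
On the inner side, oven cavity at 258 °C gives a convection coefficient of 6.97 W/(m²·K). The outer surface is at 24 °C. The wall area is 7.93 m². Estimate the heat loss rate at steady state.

Thermal resistances in series:
R_inner film = 1/(h_i·A) = 1/(6.97×7.93) = 0.01809 K/W
R_copper = L/(kA) = 0.0045/(392×7.93) = 1.448×10^-6 K/W
R_vermiculite fill = L/(kA) = 0.1/(0.0652×7.93) = 0.1934 K/W
R_total = 0.2115 K/W
Q = ΔT / R_total = 234 / 0.2115

Q ≈ 1110 W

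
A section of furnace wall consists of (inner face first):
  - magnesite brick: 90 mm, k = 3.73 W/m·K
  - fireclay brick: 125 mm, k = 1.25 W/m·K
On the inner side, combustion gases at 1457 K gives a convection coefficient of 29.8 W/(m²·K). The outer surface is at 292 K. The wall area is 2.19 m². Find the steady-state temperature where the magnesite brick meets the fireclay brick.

Model the wall as resistances in series:
R_inner film = 1/(h_i·A) = 1/(29.8×2.19) = 0.01532 K/W
R_magnesite brick = L/(kA) = 0.09/(3.73×2.19) = 0.01102 K/W
R_fireclay brick = L/(kA) = 0.125/(1.25×2.19) = 0.04566 K/W
R_total = 0.072 K/W;  Q = ΔT/R_total = 1165/0.072 = 16180 W
T_interface = T_inner − Q·ΣR(inner→interface) = 1457 − 16200×0.02634

T ≈ 1030 K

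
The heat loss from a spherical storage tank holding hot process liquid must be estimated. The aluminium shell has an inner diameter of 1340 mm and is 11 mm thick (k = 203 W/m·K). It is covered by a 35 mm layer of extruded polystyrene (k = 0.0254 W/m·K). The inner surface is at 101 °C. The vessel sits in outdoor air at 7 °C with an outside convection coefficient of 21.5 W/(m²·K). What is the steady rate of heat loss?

Spherical conduction: R = (1/r_in − 1/r_out)/(4πk) per layer; series-sum.
R_aluminium shell = (1/0.67 − 1/0.681)/(4π×203) = 9.451×10^-6 K/W
R_extruded polystyrene = (1/0.681 − 1/0.716)/(4π×0.0254) = 0.2249 K/W
R_outer film = 1/(h·4πr_o²) = 1/(21.5×4π×0.716²) = 0.00722 K/W
R_total = 0.2321 K/W
Q = ΔT/R_total = 94/0.2321

Q ≈ 405 W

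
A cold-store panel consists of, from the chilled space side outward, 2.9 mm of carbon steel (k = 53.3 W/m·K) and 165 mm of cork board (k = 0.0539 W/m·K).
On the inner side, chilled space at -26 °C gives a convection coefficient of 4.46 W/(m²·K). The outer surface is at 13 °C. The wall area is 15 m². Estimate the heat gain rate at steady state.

Q ≈ 178 W

Thermal resistances in series:
R_inner film = 1/(h_i·A) = 1/(4.46×15) = 0.01495 K/W
R_carbon steel = L/(kA) = 0.0029/(53.3×15) = 3.627×10^-6 K/W
R_cork board = L/(kA) = 0.165/(0.0539×15) = 0.2041 K/W
R_total = 0.219 K/W
Q = ΔT / R_total = 39 / 0.219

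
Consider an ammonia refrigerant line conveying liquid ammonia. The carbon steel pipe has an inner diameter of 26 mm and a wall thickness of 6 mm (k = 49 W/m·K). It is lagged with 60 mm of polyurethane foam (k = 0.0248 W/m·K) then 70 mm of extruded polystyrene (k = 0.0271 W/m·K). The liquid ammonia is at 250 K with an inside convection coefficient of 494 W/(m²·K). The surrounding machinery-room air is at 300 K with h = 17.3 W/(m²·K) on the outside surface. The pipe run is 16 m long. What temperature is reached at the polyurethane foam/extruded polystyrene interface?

Treating each annulus and film as a series resistance:
R_inner film = 1/(h_i·2πr₁L) = 1/(494×2π×0.013×16) = 0.001549 K/W
R_carbon steel pipe wall = ln(19/13)/(2π×49×16) = 7.704×10^-5 K/W
R_polyurethane foam = ln(79/19)/(2π×0.0248×16) = 0.5716 K/W
R_extruded polystyrene = ln(149/79)/(2π×0.0271×16) = 0.2329 K/W
R_outer film = 1/(h_o·2πr_oL) = 1/(17.3×2π×0.149×16) = 0.003859 K/W
R_total = 0.8099 K/W
Q = ΔT/R_total = 50/0.8099
Q = 61.7 W
T_interface = T_inner + Q·ΣR(inner→interface) = 250 + 61.7×0.5732

T ≈ 285 K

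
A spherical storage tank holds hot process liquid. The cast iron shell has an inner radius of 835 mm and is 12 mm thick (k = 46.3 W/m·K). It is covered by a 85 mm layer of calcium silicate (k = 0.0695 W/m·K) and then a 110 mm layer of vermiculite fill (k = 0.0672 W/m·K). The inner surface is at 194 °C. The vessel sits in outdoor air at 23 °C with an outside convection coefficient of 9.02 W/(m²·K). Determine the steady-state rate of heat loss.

Q ≈ 644 W

Radial (spherical) resistances in series:
R_cast iron shell = (1/0.835 − 1/0.847)/(4π×46.3) = 2.916×10^-5 K/W
R_calcium silicate = (1/0.847 − 1/0.932)/(4π×0.0695) = 0.1233 K/W
R_vermiculite fill = (1/0.932 − 1/1.042)/(4π×0.0672) = 0.1341 K/W
R_outer film = 1/(h·4πr_o²) = 1/(9.02×4π×1.042²) = 0.008125 K/W
R_total = 0.2656 K/W
Q = ΔT/R_total = 171/0.2656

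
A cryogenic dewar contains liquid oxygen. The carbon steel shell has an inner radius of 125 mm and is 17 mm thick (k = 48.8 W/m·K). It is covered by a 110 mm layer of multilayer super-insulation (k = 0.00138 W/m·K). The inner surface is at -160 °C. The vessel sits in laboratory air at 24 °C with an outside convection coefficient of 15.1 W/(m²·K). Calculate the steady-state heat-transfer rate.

Each spherical layer contributes R = (1/r_i − 1/r_o)/(4πk):
R_carbon steel shell = (1/0.125 − 1/0.142)/(4π×48.8) = 0.001562 K/W
R_multilayer super-insulation = (1/0.142 − 1/0.252)/(4π×0.00138) = 177.3 K/W
R_outer film = 1/(h·4πr_o²) = 1/(15.1×4π×0.252²) = 0.08299 K/W
R_total = 177.3 K/W
Q = ΔT/R_total = 184/177.3

Q ≈ 1.04 W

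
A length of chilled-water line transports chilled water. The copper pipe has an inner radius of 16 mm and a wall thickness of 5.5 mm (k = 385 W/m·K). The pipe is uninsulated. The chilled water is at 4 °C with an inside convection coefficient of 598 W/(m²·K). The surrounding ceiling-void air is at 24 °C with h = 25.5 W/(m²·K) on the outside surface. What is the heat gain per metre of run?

Cylindrical conduction, so R = ln(r₂/r₁)/(2πkL) per layer, in series:
R_inner film = 1/(h_i·2πr₁L) = 1/(598×2π×0.016×1) = 0.01663 K/W
R_copper pipe wall = ln(21.5/16)/(2π×385×1) = 1.221×10^-4 K/W
R_outer film = 1/(h_o·2πr_oL) = 1/(25.5×2π×0.0215×1) = 0.2903 K/W
R_total = 0.3071 K/W
Q = ΔT/R_total = 20/0.3071

q′ ≈ 65.1 W/m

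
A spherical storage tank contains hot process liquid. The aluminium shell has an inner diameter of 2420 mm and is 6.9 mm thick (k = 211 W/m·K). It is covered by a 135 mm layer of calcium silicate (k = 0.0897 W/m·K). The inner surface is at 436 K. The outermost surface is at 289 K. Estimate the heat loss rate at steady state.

Each spherical layer contributes R = (1/r_i − 1/r_o)/(4πk):
R_aluminium shell = (1/1.21 − 1/1.2169)/(4π×211) = 1.767×10^-6 K/W
R_calcium silicate = (1/1.2169 − 1/1.3519)/(4π×0.0897) = 0.0728 K/W
R_total = 0.0728 K/W
Q = ΔT/R_total = 147/0.0728

Q ≈ 2020 W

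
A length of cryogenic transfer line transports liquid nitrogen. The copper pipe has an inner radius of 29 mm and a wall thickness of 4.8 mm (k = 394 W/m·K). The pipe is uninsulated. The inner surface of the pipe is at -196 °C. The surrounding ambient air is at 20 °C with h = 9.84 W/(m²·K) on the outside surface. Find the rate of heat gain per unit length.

q′ ≈ 451 W/m

For a radial system each layer contributes R = ln(r_out/r_in)/(2πkL); films add R = 1/(hA).
R_copper pipe wall = ln(33.8/29)/(2π×394×1) = 6.187×10^-5 K/W
R_outer film = 1/(h_o·2πr_oL) = 1/(9.84×2π×0.0338×1) = 0.4785 K/W
R_total = 0.4786 K/W
Q = ΔT/R_total = 216/0.4786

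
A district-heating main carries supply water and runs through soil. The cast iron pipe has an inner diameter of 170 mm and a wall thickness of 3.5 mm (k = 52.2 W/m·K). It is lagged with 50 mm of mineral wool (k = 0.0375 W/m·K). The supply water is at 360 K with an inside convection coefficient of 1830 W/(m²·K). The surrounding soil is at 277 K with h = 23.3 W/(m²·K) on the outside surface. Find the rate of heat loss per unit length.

q′ ≈ 42.5 W/m

Radial resistances (cylindrical: R_cond = ln(r_o/r_i)/(2πkL), R_conv = 1/(h·2πrL)):
R_inner film = 1/(h_i·2πr₁L) = 1/(1830×2π×0.085×1) = 0.001023 K/W
R_cast iron pipe wall = ln(88.5/85)/(2π×52.2×1) = 1.23×10^-4 K/W
R_mineral wool = ln(138.5/88.5)/(2π×0.0375×1) = 1.901 K/W
R_outer film = 1/(h_o·2πr_oL) = 1/(23.3×2π×0.1385×1) = 0.04932 K/W
R_total = 1.951 K/W
Q = ΔT/R_total = 83/1.951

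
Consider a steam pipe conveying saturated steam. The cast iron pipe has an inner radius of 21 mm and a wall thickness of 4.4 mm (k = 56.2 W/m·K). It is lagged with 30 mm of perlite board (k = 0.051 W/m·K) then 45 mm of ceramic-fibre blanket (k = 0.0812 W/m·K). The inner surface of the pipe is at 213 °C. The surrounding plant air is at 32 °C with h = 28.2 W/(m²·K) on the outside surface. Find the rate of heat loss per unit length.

q′ ≈ 49.5 W/m

Radial resistances (cylindrical: R_cond = ln(r_o/r_i)/(2πkL), R_conv = 1/(h·2πrL)):
R_cast iron pipe wall = ln(25.4/21)/(2π×56.2×1) = 5.387×10^-4 K/W
R_perlite board = ln(55.4/25.4)/(2π×0.051×1) = 2.434 K/W
R_ceramic-fibre blanket = ln(100.4/55.4)/(2π×0.0812×1) = 1.165 K/W
R_outer film = 1/(h_o·2πr_oL) = 1/(28.2×2π×0.1004×1) = 0.05621 K/W
R_total = 3.656 K/W
Q = ΔT/R_total = 181/3.656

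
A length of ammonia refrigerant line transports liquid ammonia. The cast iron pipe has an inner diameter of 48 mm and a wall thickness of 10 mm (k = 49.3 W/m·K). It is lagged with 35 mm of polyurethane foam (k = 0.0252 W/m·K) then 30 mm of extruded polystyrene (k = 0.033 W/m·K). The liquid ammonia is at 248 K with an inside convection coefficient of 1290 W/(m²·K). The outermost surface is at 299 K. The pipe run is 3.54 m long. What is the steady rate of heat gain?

Per-layer cylindrical resistances, series-summed:
R_inner film = 1/(h_i·2πr₁L) = 1/(1290×2π×0.024×3.54) = 0.001452 K/W
R_cast iron pipe wall = ln(34/24)/(2π×49.3×3.54) = 3.176×10^-4 K/W
R_polyurethane foam = ln(69/34)/(2π×0.0252×3.54) = 1.263 K/W
R_extruded polystyrene = ln(99/69)/(2π×0.033×3.54) = 0.4918 K/W
R_total = 1.756 K/W
Q = ΔT/R_total = 51/1.756

Q ≈ 29 W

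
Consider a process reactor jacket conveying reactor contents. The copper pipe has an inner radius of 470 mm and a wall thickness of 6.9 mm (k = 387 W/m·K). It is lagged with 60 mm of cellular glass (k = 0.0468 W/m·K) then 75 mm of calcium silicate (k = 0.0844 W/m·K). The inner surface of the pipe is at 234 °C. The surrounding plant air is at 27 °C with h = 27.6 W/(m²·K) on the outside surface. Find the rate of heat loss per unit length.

For a radial system each layer contributes R = ln(r_out/r_in)/(2πkL); films add R = 1/(hA).
R_copper pipe wall = ln(476.9/470)/(2π×387×1) = 5.994×10^-6 K/W
R_cellular glass = ln(536.9/476.9)/(2π×0.0468×1) = 0.403 K/W
R_calcium silicate = ln(611.9/536.9)/(2π×0.0844×1) = 0.2466 K/W
R_outer film = 1/(h_o·2πr_oL) = 1/(27.6×2π×0.6119×1) = 0.009424 K/W
R_total = 0.659 K/W
Q = ΔT/R_total = 207/0.659

q′ ≈ 314 W/m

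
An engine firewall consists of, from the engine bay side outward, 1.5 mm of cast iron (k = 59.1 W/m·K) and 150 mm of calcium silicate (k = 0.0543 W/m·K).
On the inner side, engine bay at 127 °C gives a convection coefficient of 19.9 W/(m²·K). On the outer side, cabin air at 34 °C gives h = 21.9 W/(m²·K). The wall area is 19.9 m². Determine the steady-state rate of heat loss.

Series thermal resistances:
R_inner film = 1/(h_i·A) = 1/(19.9×19.9) = 0.002525 K/W
R_cast iron = L/(kA) = 0.0015/(59.1×19.9) = 1.275×10^-6 K/W
R_calcium silicate = L/(kA) = 0.15/(0.0543×19.9) = 0.1388 K/W
R_outer film = 1/(h_o·A) = 1/(21.9×19.9) = 0.002295 K/W
R_total = 0.1436 K/W
Q = ΔT / R_total = 93 / 0.1436

Q ≈ 647 W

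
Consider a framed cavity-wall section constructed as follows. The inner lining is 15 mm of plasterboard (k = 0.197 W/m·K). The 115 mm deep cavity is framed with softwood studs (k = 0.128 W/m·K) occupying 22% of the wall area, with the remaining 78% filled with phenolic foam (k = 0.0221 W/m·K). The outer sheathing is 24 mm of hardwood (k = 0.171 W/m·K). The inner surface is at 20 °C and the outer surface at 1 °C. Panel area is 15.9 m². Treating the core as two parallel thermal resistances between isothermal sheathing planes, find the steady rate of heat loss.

Sheathing layers in series; stud and cavity paths in parallel between them.
R_inner = 0.015/(0.197×15.9) = 0.004789 K/W
R_stud  = 0.115/(0.128×0.22×15.9) = 0.2568 K/W
R_cav   = 0.115/(0.0221×0.78×15.9) = 0.4196 K/W
1/R_core = 1/R_stud + 1/R_cav → R_core = 0.1593 K/W
R_outer = 0.024/(0.171×15.9) = 0.008827 K/W
R_total = 0.1729 K/W
Q = ΔT/R_total = 19/0.1729

Q ≈ 110 W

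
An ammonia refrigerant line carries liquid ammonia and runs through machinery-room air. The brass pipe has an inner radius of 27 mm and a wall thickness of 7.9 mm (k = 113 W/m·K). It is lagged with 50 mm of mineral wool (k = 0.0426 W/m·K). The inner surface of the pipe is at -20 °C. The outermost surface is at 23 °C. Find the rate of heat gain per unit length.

For a radial system each layer contributes R = ln(r_out/r_in)/(2πkL); films add R = 1/(hA).
R_brass pipe wall = ln(34.9/27)/(2π×113×1) = 3.615×10^-4 K/W
R_mineral wool = ln(84.9/34.9)/(2π×0.0426×1) = 3.321 K/W
R_total = 3.322 K/W
Q = ΔT/R_total = 43/3.322

q′ ≈ 12.9 W/m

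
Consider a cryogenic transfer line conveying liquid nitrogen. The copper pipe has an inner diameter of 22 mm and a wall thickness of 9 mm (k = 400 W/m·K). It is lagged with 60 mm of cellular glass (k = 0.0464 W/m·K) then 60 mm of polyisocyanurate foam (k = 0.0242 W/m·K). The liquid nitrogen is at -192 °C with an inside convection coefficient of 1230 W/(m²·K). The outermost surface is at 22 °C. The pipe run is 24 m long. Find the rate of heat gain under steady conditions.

Q ≈ 608 W

Cylindrical conduction, so R = ln(r₂/r₁)/(2πkL) per layer, in series:
R_inner film = 1/(h_i·2πr₁L) = 1/(1230×2π×0.011×24) = 4.901×10^-4 K/W
R_copper pipe wall = ln(20/11)/(2π×400×24) = 9.911×10^-6 K/W
R_cellular glass = ln(80/20)/(2π×0.0464×24) = 0.1981 K/W
R_polyisocyanurate foam = ln(140/80)/(2π×0.0242×24) = 0.1533 K/W
R_total = 0.352 K/W
Q = ΔT/R_total = 214/0.352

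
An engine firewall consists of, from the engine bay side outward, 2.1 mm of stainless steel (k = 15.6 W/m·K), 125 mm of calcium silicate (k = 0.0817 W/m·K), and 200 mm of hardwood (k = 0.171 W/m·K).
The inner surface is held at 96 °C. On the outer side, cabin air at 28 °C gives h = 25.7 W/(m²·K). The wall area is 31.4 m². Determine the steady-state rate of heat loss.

Thermal resistances in series:
R_stainless steel = L/(kA) = 0.0021/(15.6×31.4) = 4.287×10^-6 K/W
R_calcium silicate = L/(kA) = 0.125/(0.0817×31.4) = 0.04873 K/W
R_hardwood = L/(kA) = 0.2/(0.171×31.4) = 0.03725 K/W
R_outer film = 1/(h_o·A) = 1/(25.7×31.4) = 0.001239 K/W
R_total = 0.08722 K/W
Q = ΔT / R_total = 68 / 0.08722

Q ≈ 780 W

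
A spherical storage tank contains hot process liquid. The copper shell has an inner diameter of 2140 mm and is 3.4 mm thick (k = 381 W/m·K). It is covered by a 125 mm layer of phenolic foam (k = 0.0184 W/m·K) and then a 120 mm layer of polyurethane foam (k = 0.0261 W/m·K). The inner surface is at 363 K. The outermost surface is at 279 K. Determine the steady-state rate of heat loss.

Radial (spherical) resistances in series:
R_copper shell = (1/1.07 − 1/1.0734)/(4π×381) = 6.183×10^-7 K/W
R_phenolic foam = (1/1.0734 − 1/1.1984)/(4π×0.0184) = 0.4203 K/W
R_polyurethane foam = (1/1.1984 − 1/1.3184)/(4π×0.0261) = 0.2316 K/W
R_total = 0.6518 K/W
Q = ΔT/R_total = 84/0.6518

Q ≈ 129 W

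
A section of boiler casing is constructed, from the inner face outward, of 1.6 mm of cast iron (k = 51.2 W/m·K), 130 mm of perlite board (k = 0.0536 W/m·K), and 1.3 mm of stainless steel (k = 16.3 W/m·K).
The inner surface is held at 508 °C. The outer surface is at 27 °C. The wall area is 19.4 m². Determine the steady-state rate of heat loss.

Series thermal resistances:
R_cast iron = L/(kA) = 0.0016/(51.2×19.4) = 1.611×10^-6 K/W
R_perlite board = L/(kA) = 0.13/(0.0536×19.4) = 0.125 K/W
R_stainless steel = L/(kA) = 0.0013/(16.3×19.4) = 4.111×10^-6 K/W
R_total = 0.125 K/W
Q = ΔT / R_total = 481 / 0.125

Q ≈ 3850 W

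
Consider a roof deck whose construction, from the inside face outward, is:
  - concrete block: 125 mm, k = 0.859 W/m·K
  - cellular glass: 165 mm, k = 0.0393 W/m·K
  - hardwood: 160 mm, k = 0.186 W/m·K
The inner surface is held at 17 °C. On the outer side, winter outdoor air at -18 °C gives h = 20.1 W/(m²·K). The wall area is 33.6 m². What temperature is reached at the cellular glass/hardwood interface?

Series thermal resistances:
R_concrete block = L/(kA) = 0.125/(0.859×33.6) = 0.004331 K/W
R_cellular glass = L/(kA) = 0.165/(0.0393×33.6) = 0.125 K/W
R_hardwood = L/(kA) = 0.16/(0.186×33.6) = 0.0256 K/W
R_outer film = 1/(h_o·A) = 1/(20.1×33.6) = 0.001481 K/W
R_total = 0.1564 K/W;  Q = ΔT/R_total = 35/0.1564 = 223.8 W
T_interface = T_inner − Q·ΣR(inner→interface) = 17 − 224×0.1293

T ≈ -11.9 °C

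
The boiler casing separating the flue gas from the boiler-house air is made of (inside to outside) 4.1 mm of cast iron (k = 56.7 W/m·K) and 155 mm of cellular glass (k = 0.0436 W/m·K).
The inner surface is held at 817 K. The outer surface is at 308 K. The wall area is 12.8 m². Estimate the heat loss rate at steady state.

Treating each layer as a thermal resistance in series:
R_cast iron = L/(kA) = 0.0041/(56.7×12.8) = 5.649×10^-6 K/W
R_cellular glass = L/(kA) = 0.155/(0.0436×12.8) = 0.2777 K/W
R_total = 0.2777 K/W
Q = ΔT / R_total = 509 / 0.2777

Q ≈ 1830 W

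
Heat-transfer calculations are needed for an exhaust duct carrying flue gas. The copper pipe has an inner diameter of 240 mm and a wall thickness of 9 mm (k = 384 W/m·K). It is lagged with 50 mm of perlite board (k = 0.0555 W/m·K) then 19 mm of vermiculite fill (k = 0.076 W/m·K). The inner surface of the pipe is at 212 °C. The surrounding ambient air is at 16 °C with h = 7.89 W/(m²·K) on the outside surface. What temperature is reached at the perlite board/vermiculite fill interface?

Per-layer cylindrical resistances, series-summed:
R_copper pipe wall = ln(129/120)/(2π×384×1) = 2.997×10^-5 K/W
R_perlite board = ln(179/129)/(2π×0.0555×1) = 0.9394 K/W
R_vermiculite fill = ln(198/179)/(2π×0.076×1) = 0.2113 K/W
R_outer film = 1/(h_o·2πr_oL) = 1/(7.89×2π×0.198×1) = 0.1019 K/W
R_total = 1.253 K/W
Q = ΔT/R_total = 196/1.253
Q = 156 W/m
T_interface = T_inner − Q·ΣR(inner→interface) = 212 − 156×0.9394

T ≈ 65 °C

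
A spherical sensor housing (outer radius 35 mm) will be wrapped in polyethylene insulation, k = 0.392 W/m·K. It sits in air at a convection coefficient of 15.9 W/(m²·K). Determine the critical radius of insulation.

r_cr ≈ 49.3 mm

For a sphere r_cr = 2k/h = 2×0.392/15.9
r_cr = 49.3 mm; since the bare radius (35 mm) is below r_cr, adding a thin layer of insulation will *increase* heat loss.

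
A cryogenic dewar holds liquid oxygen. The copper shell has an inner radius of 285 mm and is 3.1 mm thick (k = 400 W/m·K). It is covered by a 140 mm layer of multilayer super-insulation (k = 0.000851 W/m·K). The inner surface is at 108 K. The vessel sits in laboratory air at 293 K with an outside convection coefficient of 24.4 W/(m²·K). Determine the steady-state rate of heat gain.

Q ≈ 1.74 W

Radial (spherical) resistances in series:
R_copper shell = (1/0.285 − 1/0.2881)/(4π×400) = 7.511×10^-6 K/W
R_multilayer super-insulation = (1/0.2881 − 1/0.4281)/(4π×0.000851) = 106.1 K/W
R_outer film = 1/(h·4πr_o²) = 1/(24.4×4π×0.4281²) = 0.0178 K/W
R_total = 106.2 K/W
Q = ΔT/R_total = 185/106.2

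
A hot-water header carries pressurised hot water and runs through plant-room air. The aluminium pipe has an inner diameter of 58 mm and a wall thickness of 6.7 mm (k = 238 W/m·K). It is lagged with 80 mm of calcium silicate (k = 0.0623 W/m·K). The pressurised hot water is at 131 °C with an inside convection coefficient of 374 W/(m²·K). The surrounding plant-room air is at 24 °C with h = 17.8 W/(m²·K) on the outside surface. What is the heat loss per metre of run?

q′ ≈ 34.6 W/m

Cylindrical conduction, so R = ln(r₂/r₁)/(2πkL) per layer, in series:
R_inner film = 1/(h_i·2πr₁L) = 1/(374×2π×0.029×1) = 0.01467 K/W
R_aluminium pipe wall = ln(35.7/29)/(2π×238×1) = 1.39×10^-4 K/W
R_calcium silicate = ln(115.7/35.7)/(2π×0.0623×1) = 3.004 K/W
R_outer film = 1/(h_o·2πr_oL) = 1/(17.8×2π×0.1157×1) = 0.07728 K/W
R_total = 3.096 K/W
Q = ΔT/R_total = 107/3.096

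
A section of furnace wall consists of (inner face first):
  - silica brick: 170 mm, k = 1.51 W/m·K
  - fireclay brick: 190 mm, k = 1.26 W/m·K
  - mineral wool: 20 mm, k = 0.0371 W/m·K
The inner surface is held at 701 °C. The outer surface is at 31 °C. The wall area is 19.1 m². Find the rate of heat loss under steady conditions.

Q ≈ 15900 W

Using the resistance-network approach (series):
R_silica brick = L/(kA) = 0.17/(1.51×19.1) = 0.005894 K/W
R_fireclay brick = L/(kA) = 0.19/(1.26×19.1) = 0.007895 K/W
R_mineral wool = L/(kA) = 0.02/(0.0371×19.1) = 0.02822 K/W
R_total = 0.04201 K/W
Q = ΔT / R_total = 670 / 0.04201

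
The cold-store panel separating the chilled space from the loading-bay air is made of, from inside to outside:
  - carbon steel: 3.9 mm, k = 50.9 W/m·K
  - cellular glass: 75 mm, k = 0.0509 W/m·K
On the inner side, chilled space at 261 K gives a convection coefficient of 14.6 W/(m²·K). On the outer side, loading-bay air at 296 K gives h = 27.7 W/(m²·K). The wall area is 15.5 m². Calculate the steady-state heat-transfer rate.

Series thermal resistances:
R_inner film = 1/(h_i·A) = 1/(14.6×15.5) = 0.004419 K/W
R_carbon steel = L/(kA) = 0.0039/(50.9×15.5) = 4.943×10^-6 K/W
R_cellular glass = L/(kA) = 0.075/(0.0509×15.5) = 0.09506 K/W
R_outer film = 1/(h_o·A) = 1/(27.7×15.5) = 0.002329 K/W
R_total = 0.1018 K/W
Q = ΔT / R_total = 35 / 0.1018

Q ≈ 344 W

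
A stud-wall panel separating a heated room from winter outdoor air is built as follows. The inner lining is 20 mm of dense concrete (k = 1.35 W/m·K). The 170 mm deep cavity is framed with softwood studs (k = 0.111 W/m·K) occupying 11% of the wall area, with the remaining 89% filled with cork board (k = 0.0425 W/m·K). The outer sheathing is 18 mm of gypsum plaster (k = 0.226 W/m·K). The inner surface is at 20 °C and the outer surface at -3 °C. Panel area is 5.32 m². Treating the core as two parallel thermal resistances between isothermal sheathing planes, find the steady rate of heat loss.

Q ≈ 35 W

Sheathing layers in series; stud and cavity paths in parallel between them.
R_inner = 0.02/(1.35×5.32) = 0.002785 K/W
R_stud  = 0.17/(0.111×0.11×5.32) = 2.617 K/W
R_cav   = 0.17/(0.0425×0.89×5.32) = 0.8448 K/W
1/R_core = 1/R_stud + 1/R_cav → R_core = 0.6387 K/W
R_outer = 0.018/(0.226×5.32) = 0.01497 K/W
R_total = 0.6564 K/W
Q = ΔT/R_total = 23/0.6564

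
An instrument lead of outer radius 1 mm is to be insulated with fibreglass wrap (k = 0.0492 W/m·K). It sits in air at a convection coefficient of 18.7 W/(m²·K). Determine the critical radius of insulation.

r_cr ≈ 2.63 mm

For a cylinder r_cr = k/h = 0.0492/18.7
r_cr = 2.63 mm; since the bare radius (1 mm) is below r_cr, adding a thin layer of insulation will *increase* heat loss.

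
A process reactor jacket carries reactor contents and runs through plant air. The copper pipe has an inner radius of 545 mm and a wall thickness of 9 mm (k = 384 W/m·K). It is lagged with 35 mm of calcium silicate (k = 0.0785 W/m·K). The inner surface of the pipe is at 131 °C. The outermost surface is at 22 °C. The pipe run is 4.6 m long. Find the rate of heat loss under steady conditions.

Q ≈ 4040 W

Cylindrical conduction, so R = ln(r₂/r₁)/(2πkL) per layer, in series:
R_copper pipe wall = ln(554/545)/(2π×384×4.6) = 1.476×10^-6 K/W
R_calcium silicate = ln(589/554)/(2π×0.0785×4.6) = 0.027 K/W
R_total = 0.027 K/W
Q = ΔT/R_total = 109/0.027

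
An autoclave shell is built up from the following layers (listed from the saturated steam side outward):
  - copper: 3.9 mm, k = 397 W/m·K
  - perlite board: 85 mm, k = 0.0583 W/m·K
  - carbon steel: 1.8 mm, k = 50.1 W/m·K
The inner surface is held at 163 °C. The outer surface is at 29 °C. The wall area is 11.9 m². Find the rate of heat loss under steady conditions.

Q ≈ 1090 W

Treating each layer as a thermal resistance in series:
R_copper = L/(kA) = 0.0039/(397×11.9) = 8.255×10^-7 K/W
R_perlite board = L/(kA) = 0.085/(0.0583×11.9) = 0.1225 K/W
R_carbon steel = L/(kA) = 0.0018/(50.1×11.9) = 3.019×10^-6 K/W
R_total = 0.1225 K/W
Q = ΔT / R_total = 134 / 0.1225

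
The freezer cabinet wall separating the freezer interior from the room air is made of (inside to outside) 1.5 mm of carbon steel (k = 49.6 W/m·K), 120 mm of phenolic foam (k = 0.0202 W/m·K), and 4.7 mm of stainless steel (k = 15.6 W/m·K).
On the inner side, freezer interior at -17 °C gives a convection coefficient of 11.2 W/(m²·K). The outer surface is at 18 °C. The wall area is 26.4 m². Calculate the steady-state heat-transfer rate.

Q ≈ 153 W

Using the resistance-network approach (series):
R_inner film = 1/(h_i·A) = 1/(11.2×26.4) = 0.003382 K/W
R_carbon steel = L/(kA) = 0.0015/(49.6×26.4) = 1.146×10^-6 K/W
R_phenolic foam = L/(kA) = 0.12/(0.0202×26.4) = 0.225 K/W
R_stainless steel = L/(kA) = 0.0047/(15.6×26.4) = 1.141×10^-5 K/W
R_total = 0.2284 K/W
Q = ΔT / R_total = 35 / 0.2284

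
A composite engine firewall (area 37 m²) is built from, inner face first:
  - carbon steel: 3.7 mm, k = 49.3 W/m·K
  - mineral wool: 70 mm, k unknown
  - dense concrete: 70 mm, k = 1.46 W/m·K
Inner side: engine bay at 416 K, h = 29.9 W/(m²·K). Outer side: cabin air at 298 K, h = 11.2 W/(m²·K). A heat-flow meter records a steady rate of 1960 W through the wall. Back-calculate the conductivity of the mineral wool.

k ≈ 0.034 W/(m·K)

Series thermal resistances:
R_inner film = 1/(h_i·A) = 1/(29.9×37) = 9.039×10^-4 K/W
R_carbon steel = L/(kA) = 0.0037/(49.3×37) = 2.028×10^-6 K/W
R_dense concrete = L/(kA) = 0.07/(1.46×37) = 0.001296 K/W
R_outer film = 1/(h_o·A) = 1/(11.2×37) = 0.002413 K/W
Sum of known resistances R_other = 0.004615 K/W
Total R = ΔT/Q = 118/1960 = 0.0602 K/W
R_mineral wool = R_total − R_other = 0.05559 K/W
k = L/(R·A) = 0.07/(0.05559×37)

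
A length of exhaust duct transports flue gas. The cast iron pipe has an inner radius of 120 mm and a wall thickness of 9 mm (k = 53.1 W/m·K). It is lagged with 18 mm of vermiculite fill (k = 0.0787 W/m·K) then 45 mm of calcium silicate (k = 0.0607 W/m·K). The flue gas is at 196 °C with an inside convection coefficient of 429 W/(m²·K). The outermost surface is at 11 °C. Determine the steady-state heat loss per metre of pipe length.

Cylindrical conduction, so R = ln(r₂/r₁)/(2πkL) per layer, in series:
R_inner film = 1/(h_i·2πr₁L) = 1/(429×2π×0.12×1) = 0.003092 K/W
R_cast iron pipe wall = ln(129/120)/(2π×53.1×1) = 2.168×10^-4 K/W
R_vermiculite fill = ln(147/129)/(2π×0.0787×1) = 0.2642 K/W
R_calcium silicate = ln(192/147)/(2π×0.0607×1) = 0.7002 K/W
R_total = 0.9677 K/W
Q = ΔT/R_total = 185/0.9677

q′ ≈ 191 W/m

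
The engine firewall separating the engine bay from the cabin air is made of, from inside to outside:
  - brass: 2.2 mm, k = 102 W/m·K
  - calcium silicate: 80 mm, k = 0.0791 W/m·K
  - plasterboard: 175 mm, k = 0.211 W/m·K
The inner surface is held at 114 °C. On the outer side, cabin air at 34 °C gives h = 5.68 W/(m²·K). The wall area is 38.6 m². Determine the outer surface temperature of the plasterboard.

Thermal resistances in series:
R_brass = L/(kA) = 0.0022/(102×38.6) = 5.588×10^-7 K/W
R_calcium silicate = L/(kA) = 0.08/(0.0791×38.6) = 0.0262 K/W
R_plasterboard = L/(kA) = 0.175/(0.211×38.6) = 0.02149 K/W
R_outer film = 1/(h_o·A) = 1/(5.68×38.6) = 0.004561 K/W
R_total = 0.05225 K/W;  Q = ΔT/R_total = 80/0.05225 = 1531 W
T_interface = T_inner − Q·ΣR(inner→interface) = 114 − 1530×0.04769

T ≈ 41 °C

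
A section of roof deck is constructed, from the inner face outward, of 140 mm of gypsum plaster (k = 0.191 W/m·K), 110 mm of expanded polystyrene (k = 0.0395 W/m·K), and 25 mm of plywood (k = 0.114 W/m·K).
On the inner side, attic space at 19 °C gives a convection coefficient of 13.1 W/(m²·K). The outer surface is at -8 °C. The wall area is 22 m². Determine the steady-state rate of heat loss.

Q ≈ 156 W

Model the wall as resistances in series:
R_inner film = 1/(h_i·A) = 1/(13.1×22) = 0.00347 K/W
R_gypsum plaster = L/(kA) = 0.14/(0.191×22) = 0.03332 K/W
R_expanded polystyrene = L/(kA) = 0.11/(0.0395×22) = 0.1266 K/W
R_plywood = L/(kA) = 0.025/(0.114×22) = 0.009968 K/W
R_total = 0.1733 K/W
Q = ΔT / R_total = 27 / 0.1733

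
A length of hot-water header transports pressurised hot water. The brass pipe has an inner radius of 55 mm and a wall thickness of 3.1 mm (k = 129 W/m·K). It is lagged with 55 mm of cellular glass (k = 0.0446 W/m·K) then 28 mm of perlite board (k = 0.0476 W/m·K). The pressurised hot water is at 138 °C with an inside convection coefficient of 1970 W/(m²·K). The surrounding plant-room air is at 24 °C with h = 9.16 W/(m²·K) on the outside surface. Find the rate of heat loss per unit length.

q′ ≈ 35.2 W/m

Per-layer cylindrical resistances, series-summed:
R_inner film = 1/(h_i·2πr₁L) = 1/(1970×2π×0.055×1) = 0.001469 K/W
R_brass pipe wall = ln(58.1/55)/(2π×129×1) = 6.765×10^-5 K/W
R_cellular glass = ln(113.1/58.1)/(2π×0.0446×1) = 2.377 K/W
R_perlite board = ln(141.1/113.1)/(2π×0.0476×1) = 0.7396 K/W
R_outer film = 1/(h_o·2πr_oL) = 1/(9.16×2π×0.1411×1) = 0.1231 K/W
R_total = 3.241 K/W
Q = ΔT/R_total = 114/3.241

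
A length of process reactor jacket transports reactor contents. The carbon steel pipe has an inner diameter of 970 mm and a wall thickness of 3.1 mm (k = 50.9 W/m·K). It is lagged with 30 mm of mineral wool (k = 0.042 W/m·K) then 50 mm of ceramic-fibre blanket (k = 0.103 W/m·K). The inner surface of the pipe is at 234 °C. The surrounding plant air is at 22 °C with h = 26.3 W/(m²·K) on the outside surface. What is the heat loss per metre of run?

For a radial system each layer contributes R = ln(r_out/r_in)/(2πkL); films add R = 1/(hA).
R_carbon steel pipe wall = ln(488.1/485)/(2π×50.9×1) = 1.992×10^-5 K/W
R_mineral wool = ln(518.1/488.1)/(2π×0.042×1) = 0.226 K/W
R_ceramic-fibre blanket = ln(568.1/518.1)/(2π×0.103×1) = 0.1424 K/W
R_outer film = 1/(h_o·2πr_oL) = 1/(26.3×2π×0.5681×1) = 0.01065 K/W
R_total = 0.3791 K/W
Q = ΔT/R_total = 212/0.3791

q′ ≈ 559 W/m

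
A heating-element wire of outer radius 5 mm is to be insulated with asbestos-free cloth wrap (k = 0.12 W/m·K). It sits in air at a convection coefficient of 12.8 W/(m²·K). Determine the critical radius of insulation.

For a cylinder r_cr = k/h = 0.12/12.8
r_cr = 9.38 mm; since the bare radius (5 mm) is below r_cr, adding a thin layer of insulation will *increase* heat loss.

r_cr ≈ 9.38 mm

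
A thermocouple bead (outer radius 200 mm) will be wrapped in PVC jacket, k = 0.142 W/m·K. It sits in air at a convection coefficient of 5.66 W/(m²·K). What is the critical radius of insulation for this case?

For a sphere r_cr = 2k/h = 2×0.142/5.66
r_cr = 50.2 mm; since the bare radius (200 mm) is above r_cr, any added insulation will reduce heat loss.

r_cr ≈ 50.2 mm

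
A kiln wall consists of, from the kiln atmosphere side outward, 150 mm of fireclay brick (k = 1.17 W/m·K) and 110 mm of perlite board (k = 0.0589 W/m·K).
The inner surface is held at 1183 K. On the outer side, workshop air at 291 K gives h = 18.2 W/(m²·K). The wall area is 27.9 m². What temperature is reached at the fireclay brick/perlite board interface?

T ≈ 1130 K

Model the wall as resistances in series:
R_fireclay brick = L/(kA) = 0.15/(1.17×27.9) = 0.004595 K/W
R_perlite board = L/(kA) = 0.11/(0.0589×27.9) = 0.06694 K/W
R_outer film = 1/(h_o·A) = 1/(18.2×27.9) = 0.001969 K/W
R_total = 0.0735 K/W;  Q = ΔT/R_total = 892/0.0735 = 12140 W
T_interface = T_inner − Q·ΣR(inner→interface) = 1183 − 12100×0.004595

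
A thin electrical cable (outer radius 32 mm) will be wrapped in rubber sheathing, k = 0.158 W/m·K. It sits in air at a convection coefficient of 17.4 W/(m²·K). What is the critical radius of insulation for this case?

For a cylinder r_cr = k/h = 0.158/17.4
r_cr = 9.08 mm; since the bare radius (32 mm) is above r_cr, any added insulation will reduce heat loss.

r_cr ≈ 9.08 mm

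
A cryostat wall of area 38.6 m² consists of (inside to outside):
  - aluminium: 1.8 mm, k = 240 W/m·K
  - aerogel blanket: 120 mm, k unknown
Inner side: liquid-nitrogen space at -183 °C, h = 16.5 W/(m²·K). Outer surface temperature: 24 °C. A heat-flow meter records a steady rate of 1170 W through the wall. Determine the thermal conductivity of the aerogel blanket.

k ≈ 0.0177 W/(m·K)

Model the wall as resistances in series:
R_inner film = 1/(h_i·A) = 1/(16.5×38.6) = 0.00157 K/W
R_aluminium = L/(kA) = 0.0018/(240×38.6) = 1.943×10^-7 K/W
Sum of known resistances R_other = 0.00157 K/W
Total R = ΔT/Q = 207/1170 = 0.1769 K/W
R_aerogel blanket = R_total − R_other = 0.1754 K/W
k = L/(R·A) = 0.12/(0.1754×38.6)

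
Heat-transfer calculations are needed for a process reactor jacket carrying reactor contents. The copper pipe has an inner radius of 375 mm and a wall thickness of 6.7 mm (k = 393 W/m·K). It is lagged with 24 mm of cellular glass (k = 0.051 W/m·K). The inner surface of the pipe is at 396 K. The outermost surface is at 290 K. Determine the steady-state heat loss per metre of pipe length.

Per-layer cylindrical resistances, series-summed:
R_copper pipe wall = ln(381.7/375)/(2π×393×1) = 7.172×10^-6 K/W
R_cellular glass = ln(405.7/381.7)/(2π×0.051×1) = 0.1903 K/W
R_total = 0.1903 K/W
Q = ΔT/R_total = 106/0.1903

q′ ≈ 557 W/m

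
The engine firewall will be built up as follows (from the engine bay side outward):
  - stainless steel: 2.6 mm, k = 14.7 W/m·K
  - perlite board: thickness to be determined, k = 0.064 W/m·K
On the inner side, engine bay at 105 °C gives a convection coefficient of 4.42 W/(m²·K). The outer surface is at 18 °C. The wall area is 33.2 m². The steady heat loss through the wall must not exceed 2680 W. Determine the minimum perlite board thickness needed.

Model the wall as resistances in series:
R_inner film = 1/(h_i·A) = 1/(4.42×33.2) = 0.006815 K/W
R_stainless steel = L/(kA) = 0.0026/(14.7×33.2) = 5.327×10^-6 K/W
Sum of the known resistances R_other = 0.00682 K/W
Required total resistance R_tot = ΔT/Q_allow = 87/2680 = 0.03246 K/W
R_perlite board = R_tot − R_other = 0.02564 K/W
L = R·k·A = 0.02564×0.064×33.2

L ≈ 54.5 mm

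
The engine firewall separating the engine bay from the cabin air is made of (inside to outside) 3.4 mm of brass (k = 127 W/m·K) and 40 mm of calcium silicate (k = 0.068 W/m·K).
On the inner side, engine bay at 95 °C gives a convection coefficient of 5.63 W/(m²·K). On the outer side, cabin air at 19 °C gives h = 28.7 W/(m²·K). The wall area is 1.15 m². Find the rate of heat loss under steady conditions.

Series thermal resistances:
R_inner film = 1/(h_i·A) = 1/(5.63×1.15) = 0.1545 K/W
R_brass = L/(kA) = 0.0034/(127×1.15) = 2.328×10^-5 K/W
R_calcium silicate = L/(kA) = 0.04/(0.068×1.15) = 0.5115 K/W
R_outer film = 1/(h_o·A) = 1/(28.7×1.15) = 0.0303 K/W
R_total = 0.6963 K/W
Q = ΔT / R_total = 76 / 0.6963

Q ≈ 109 W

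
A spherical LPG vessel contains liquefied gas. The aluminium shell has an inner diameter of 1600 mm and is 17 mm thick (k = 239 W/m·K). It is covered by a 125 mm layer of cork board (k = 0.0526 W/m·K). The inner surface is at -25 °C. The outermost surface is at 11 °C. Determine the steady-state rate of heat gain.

Radial (spherical) resistances in series:
R_aluminium shell = (1/0.8 − 1/0.817)/(4π×239) = 8.66×10^-6 K/W
R_cork board = (1/0.817 − 1/0.942)/(4π×0.0526) = 0.2457 K/W
R_total = 0.2457 K/W
Q = ΔT/R_total = 36/0.2457

Q ≈ 147 W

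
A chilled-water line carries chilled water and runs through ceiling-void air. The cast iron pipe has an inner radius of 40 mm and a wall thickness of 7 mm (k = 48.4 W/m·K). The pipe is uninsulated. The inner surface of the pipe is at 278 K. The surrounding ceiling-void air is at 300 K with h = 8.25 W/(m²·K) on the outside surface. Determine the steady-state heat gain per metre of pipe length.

q′ ≈ 53.5 W/m

Radial resistances (cylindrical: R_cond = ln(r_o/r_i)/(2πkL), R_conv = 1/(h·2πrL)):
R_cast iron pipe wall = ln(47/40)/(2π×48.4×1) = 5.303×10^-4 K/W
R_outer film = 1/(h_o·2πr_oL) = 1/(8.25×2π×0.047×1) = 0.4105 K/W
R_total = 0.411 K/W
Q = ΔT/R_total = 22/0.411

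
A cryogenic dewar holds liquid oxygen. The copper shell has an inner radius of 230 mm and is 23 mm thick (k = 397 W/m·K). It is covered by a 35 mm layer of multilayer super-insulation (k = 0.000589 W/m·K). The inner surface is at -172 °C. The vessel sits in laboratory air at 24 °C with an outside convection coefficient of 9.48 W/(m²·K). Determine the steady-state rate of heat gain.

Q ≈ 3.02 W

For a spherical shell R = (1/r₁ − 1/r₂)/(4πk); film R = 1/(h·4πr²). In series:
R_copper shell = (1/0.23 − 1/0.253)/(4π×397) = 7.923×10^-5 K/W
R_multilayer super-insulation = (1/0.253 − 1/0.288)/(4π×0.000589) = 64.9 K/W
R_outer film = 1/(h·4πr_o²) = 1/(9.48×4π×0.288²) = 0.1012 K/W
R_total = 65 K/W
Q = ΔT/R_total = 196/65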